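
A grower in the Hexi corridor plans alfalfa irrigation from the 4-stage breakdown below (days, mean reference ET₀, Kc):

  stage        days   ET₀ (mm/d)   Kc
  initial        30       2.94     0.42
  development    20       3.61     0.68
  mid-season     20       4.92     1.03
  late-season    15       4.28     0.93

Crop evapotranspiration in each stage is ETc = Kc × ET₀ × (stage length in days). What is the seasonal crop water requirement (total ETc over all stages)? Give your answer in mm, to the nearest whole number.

initial: 0.42 × 2.94 × 30 = 37.04 mm
development: 0.68 × 3.61 × 20 = 49.10 mm
mid-season: 1.03 × 4.92 × 20 = 101.35 mm
late-season: 0.93 × 4.28 × 15 = 59.71 mm
Seasonal total = 247.20 mm

247 mm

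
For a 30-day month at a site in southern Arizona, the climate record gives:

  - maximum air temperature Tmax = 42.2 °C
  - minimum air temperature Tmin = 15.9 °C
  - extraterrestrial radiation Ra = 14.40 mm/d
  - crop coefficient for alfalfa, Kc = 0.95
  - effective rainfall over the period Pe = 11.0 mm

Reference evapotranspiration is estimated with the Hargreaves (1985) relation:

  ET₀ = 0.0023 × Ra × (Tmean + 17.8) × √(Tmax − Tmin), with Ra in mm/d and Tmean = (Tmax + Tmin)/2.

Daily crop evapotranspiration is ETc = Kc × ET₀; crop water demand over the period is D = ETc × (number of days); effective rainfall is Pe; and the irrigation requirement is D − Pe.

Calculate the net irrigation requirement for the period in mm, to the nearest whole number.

216 mm

Tmean = (42.2 + 15.9)/2 = 29.05 °C
ET₀ = 0.0023 × 14.40 × (29.05 + 17.8) × √26.3 = 0.0023 × 14.40 × 46.85 × 5.1284 = 7.9576 mm/d
ETc = Kc × ET₀ = 0.95 × 7.9576 = 7.5597 mm/d
Crop demand D = ETc × 30 d = 7.5597 × 30 = 226.791 mm
D − Pe = 226.791 − 11.0 = 215.791 mm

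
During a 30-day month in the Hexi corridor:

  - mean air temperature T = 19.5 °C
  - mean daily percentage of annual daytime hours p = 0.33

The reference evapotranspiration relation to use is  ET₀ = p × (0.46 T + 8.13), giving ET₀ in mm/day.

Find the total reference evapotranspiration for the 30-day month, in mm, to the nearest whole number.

169 mm

ET₀ = 0.33 × (0.46 × 19.5 + 8.13) = 0.33 × 17.100 = 5.6430 mm/d
Monthly total = 5.6430 × 30 = 169.290 mm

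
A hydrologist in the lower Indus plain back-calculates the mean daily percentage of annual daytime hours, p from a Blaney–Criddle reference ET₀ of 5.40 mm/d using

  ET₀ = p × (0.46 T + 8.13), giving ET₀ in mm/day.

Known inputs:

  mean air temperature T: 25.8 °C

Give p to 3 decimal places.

0.270

p = ET₀ / (0.46 T + 8.13) = 5.40 / (0.46 × 25.8 + 8.13) = 5.40 / 19.998 = 0.2700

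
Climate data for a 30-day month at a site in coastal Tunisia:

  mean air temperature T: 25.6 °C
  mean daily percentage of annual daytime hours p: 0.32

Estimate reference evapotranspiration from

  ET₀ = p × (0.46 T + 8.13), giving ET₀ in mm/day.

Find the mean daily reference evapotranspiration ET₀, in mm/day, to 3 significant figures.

6.37 mm/day

ET₀ = 0.32 × (0.46 × 25.6 + 8.13) = 0.32 × 19.906 = 6.3699 mm/d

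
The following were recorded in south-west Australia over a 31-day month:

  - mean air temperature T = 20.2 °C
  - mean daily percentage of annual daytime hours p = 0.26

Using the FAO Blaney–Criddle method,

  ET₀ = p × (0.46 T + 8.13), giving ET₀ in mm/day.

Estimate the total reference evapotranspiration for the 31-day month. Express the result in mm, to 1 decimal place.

140.4 mm

ET₀ = 0.26 × (0.46 × 20.2 + 8.13) = 0.26 × 17.422 = 4.5297 mm/d
Monthly total = 4.5297 × 31 = 140.421 mm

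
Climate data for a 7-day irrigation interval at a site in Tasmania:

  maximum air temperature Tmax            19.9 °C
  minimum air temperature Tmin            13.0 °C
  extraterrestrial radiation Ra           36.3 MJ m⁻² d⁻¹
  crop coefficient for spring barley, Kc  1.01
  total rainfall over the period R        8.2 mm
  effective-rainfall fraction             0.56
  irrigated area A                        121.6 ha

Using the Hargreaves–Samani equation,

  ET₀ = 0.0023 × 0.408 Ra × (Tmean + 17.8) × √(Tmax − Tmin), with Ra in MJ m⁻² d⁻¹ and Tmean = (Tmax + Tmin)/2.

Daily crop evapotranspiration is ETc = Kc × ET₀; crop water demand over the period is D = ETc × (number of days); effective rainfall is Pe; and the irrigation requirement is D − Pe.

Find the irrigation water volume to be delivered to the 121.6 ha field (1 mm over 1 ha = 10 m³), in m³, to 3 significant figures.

20800 m³

Tmean = (19.9 + 13.0)/2 = 16.45 °C
0.408 Ra = 0.408 × 36.3 = 14.8104 mm/d equivalent
ET₀ = 0.0023 × 14.8104 × (16.45 + 17.8) × √6.9 = 0.0023 × 14.8104 × 34.25 × 2.6268 = 3.0647 mm/d
ETc = Kc × ET₀ = 1.01 × 3.0647 = 3.0953 mm/d
Crop demand D = ETc × 7 d = 3.0953 × 7 = 21.667 mm
Pe = 0.56 × 8.2 = 4.592 mm
D − Pe = 21.667 − 4.592 = 17.075 mm
Volume = 17.075 mm × 121.6 ha × 10 = 20763.2 m³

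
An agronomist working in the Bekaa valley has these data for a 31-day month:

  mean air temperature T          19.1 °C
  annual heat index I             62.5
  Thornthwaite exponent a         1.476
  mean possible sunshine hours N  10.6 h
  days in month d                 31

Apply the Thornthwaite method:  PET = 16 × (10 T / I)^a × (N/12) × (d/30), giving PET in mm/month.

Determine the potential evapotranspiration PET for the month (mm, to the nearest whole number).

10T/I = 10 × 19.1 / 62.5 = 3.0560
(10T/I)^a = 3.0560^1.476 = 5.2010
Uncorrected PET = 16 × 5.2010 = 83.216 mm
Correction = (N/12)(d/30) = (10.6/12)(31/30) = 0.9128
PET = 83.216 × 0.9128 = 75.960 mm/month

76 mm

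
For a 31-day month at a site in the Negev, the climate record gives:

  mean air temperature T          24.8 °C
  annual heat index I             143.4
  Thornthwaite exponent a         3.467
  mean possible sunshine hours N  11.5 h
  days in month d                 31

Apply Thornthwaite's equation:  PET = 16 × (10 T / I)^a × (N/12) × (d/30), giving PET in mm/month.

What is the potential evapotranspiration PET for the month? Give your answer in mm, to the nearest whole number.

106 mm

10T/I = 10 × 24.8 / 143.4 = 1.7294
(10T/I)^a = 1.7294^3.467 = 6.6801
Uncorrected PET = 16 × 6.6801 = 106.882 mm
Correction = (N/12)(d/30) = (11.5/12)(31/30) = 0.9903
PET = 106.882 × 0.9903 = 105.845 mm/month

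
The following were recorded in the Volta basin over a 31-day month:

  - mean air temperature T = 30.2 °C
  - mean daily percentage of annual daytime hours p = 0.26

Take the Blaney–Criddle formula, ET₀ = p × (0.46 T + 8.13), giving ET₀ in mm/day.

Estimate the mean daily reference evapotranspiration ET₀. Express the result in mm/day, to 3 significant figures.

5.73 mm/day

ET₀ = 0.26 × (0.46 × 30.2 + 8.13) = 0.26 × 22.022 = 5.7257 mm/d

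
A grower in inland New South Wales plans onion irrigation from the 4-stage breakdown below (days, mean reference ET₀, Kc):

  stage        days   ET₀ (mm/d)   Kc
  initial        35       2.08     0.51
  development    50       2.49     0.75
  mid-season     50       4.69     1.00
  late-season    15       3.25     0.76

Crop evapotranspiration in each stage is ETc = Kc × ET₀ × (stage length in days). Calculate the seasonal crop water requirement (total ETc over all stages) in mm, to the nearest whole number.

initial: 0.51 × 2.08 × 35 = 37.13 mm
development: 0.75 × 2.49 × 50 = 93.38 mm
mid-season: 1.00 × 4.69 × 50 = 234.50 mm
late-season: 0.76 × 3.25 × 15 = 37.05 mm
Seasonal total = 402.06 mm

402 mm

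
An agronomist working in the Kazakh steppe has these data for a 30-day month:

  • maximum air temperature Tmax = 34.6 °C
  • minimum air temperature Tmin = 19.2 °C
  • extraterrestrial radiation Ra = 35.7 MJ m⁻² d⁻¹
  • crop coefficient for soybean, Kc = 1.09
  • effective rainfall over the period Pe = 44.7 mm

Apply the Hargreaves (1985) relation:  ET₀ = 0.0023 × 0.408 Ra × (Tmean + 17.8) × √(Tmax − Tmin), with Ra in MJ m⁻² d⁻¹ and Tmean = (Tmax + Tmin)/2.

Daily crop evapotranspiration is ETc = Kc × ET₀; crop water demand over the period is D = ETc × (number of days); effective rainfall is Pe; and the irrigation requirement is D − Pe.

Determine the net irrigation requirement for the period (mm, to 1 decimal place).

Tmean = (34.6 + 19.2)/2 = 26.90 °C
0.408 Ra = 0.408 × 35.7 = 14.5656 mm/d equivalent
ET₀ = 0.0023 × 14.5656 × (26.90 + 17.8) × √15.4 = 0.0023 × 14.5656 × 44.70 × 3.9243 = 5.8766 mm/d
ETc = Kc × ET₀ = 1.09 × 5.8766 = 6.4055 mm/d
Crop demand D = ETc × 30 d = 6.4055 × 30 = 192.165 mm
D − Pe = 192.165 − 44.7 = 147.465 mm

147.5 mm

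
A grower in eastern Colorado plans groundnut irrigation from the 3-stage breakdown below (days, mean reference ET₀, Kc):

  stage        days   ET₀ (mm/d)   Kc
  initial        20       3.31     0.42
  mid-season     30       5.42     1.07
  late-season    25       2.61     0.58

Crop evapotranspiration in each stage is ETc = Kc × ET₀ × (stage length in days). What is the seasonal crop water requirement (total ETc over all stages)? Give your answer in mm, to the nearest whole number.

initial: 0.42 × 3.31 × 20 = 27.80 mm
mid-season: 1.07 × 5.42 × 30 = 173.98 mm
late-season: 0.58 × 2.61 × 25 = 37.85 mm
Seasonal total = 239.63 mm

240 mm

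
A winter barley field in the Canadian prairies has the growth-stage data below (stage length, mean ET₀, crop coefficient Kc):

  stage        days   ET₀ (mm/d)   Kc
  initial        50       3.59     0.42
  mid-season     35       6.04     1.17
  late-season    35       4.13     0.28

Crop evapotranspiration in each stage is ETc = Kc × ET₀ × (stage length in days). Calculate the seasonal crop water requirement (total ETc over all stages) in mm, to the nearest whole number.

363 mm

initial: 0.42 × 3.59 × 50 = 75.39 mm
mid-season: 1.17 × 6.04 × 35 = 247.34 mm
late-season: 0.28 × 4.13 × 35 = 40.47 mm
Seasonal total = 363.20 mm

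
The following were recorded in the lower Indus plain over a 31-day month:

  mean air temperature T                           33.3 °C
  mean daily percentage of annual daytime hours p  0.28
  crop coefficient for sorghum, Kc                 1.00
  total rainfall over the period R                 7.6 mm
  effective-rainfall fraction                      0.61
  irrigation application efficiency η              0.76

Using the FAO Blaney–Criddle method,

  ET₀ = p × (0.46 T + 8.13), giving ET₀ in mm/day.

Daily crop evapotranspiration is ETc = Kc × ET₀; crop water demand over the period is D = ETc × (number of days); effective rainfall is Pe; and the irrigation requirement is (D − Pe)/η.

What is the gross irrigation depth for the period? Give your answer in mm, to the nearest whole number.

262 mm

ET₀ = 0.28 × (0.46 × 33.3 + 8.13) = 0.28 × 23.448 = 6.5654 mm/d
ETc = Kc × ET₀ = 1.00 × 6.5654 = 6.5654 mm/d
Crop demand D = ETc × 31 d = 6.5654 × 31 = 203.527 mm
Pe = 0.61 × 7.6 = 4.636 mm
D − Pe = 203.527 − 4.636 = 198.891 mm
Gross irrigation = 198.891 / 0.76 = 261.699 mm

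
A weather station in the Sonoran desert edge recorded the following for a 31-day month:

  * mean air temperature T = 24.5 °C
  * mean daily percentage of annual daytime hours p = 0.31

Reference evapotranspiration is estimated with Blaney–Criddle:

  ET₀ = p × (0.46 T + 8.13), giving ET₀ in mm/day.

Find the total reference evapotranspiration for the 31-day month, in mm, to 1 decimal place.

ET₀ = 0.31 × (0.46 × 24.5 + 8.13) = 0.31 × 19.400 = 6.0140 mm/d
Monthly total = 6.0140 × 31 = 186.434 mm

186.4 mm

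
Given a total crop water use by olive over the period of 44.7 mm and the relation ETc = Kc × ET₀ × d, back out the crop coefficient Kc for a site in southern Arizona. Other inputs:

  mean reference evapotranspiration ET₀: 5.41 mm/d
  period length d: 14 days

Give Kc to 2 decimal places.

0.59

ETc = Kc × ET₀ × d  ⇒  Kc = ETc / (ET₀ × d)
Kc = 44.7 / (5.41 × 14) = 44.7 / 75.74 = 0.5902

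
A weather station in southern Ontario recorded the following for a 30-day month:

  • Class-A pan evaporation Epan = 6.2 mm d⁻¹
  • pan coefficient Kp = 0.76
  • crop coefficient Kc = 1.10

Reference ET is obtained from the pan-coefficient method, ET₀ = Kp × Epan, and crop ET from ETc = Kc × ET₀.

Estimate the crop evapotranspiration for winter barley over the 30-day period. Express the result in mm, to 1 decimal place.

155.5 mm

ET₀ = 0.76 × 6.2 = 4.7120 mm/d
ETc = Kc × ET₀ = 1.10 × 4.7120 = 5.1832 mm/d
Over 30 days: 5.1832 × 30 = 155.496 mm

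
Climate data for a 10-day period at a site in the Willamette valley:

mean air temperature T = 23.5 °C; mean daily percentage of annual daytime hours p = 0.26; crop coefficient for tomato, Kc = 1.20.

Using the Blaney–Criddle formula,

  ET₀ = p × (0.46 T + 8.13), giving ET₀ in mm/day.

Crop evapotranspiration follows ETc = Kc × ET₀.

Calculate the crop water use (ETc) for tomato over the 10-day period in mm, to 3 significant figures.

59.1 mm

ET₀ = 0.26 × (0.46 × 23.5 + 8.13) = 0.26 × 18.940 = 4.9244 mm/d
ETc = Kc × ET₀ = 1.20 × 4.9244 = 5.9093 mm/d
Over 10 days: 5.9093 × 10 = 59.093 mm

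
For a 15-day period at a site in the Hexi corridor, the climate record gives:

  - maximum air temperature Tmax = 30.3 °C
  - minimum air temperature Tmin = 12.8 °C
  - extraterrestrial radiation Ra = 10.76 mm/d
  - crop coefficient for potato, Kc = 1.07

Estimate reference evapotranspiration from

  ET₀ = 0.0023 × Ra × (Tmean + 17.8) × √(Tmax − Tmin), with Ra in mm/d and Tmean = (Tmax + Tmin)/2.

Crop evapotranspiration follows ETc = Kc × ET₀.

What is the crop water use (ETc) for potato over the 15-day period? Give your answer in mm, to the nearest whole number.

Tmean = (30.3 + 12.8)/2 = 21.55 °C
ET₀ = 0.0023 × 10.76 × (21.55 + 17.8) × √17.5 = 0.0023 × 10.76 × 39.35 × 4.1833 = 4.0738 mm/d
ETc = Kc × ET₀ = 1.07 × 4.0738 = 4.3590 mm/d
Over 15 days: 4.3590 × 15 = 65.385 mm

65 mm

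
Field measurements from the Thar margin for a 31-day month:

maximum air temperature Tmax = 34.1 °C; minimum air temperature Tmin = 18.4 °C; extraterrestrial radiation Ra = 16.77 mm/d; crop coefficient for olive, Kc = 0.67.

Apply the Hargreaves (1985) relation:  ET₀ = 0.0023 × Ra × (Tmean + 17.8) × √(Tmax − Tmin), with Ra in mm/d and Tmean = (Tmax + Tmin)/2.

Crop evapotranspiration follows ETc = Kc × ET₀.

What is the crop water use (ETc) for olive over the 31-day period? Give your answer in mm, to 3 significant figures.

Tmean = (34.1 + 18.4)/2 = 26.25 °C
ET₀ = 0.0023 × 16.77 × (26.25 + 17.8) × √15.7 = 0.0023 × 16.77 × 44.05 × 3.9623 = 6.7322 mm/d
ETc = Kc × ET₀ = 0.67 × 6.7322 = 4.5106 mm/d
Over 31 days: 4.5106 × 31 = 139.829 mm

140 mm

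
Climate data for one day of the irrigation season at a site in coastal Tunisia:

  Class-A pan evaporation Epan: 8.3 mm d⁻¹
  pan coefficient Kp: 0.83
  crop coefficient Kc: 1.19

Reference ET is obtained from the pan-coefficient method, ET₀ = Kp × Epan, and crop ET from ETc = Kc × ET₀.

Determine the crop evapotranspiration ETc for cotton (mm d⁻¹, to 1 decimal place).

8.2 mm d⁻¹

ET₀ = 0.83 × 8.3 = 6.8890 mm/d
ETc = Kc × ET₀ = 1.19 × 6.8890 = 8.1979 mm/d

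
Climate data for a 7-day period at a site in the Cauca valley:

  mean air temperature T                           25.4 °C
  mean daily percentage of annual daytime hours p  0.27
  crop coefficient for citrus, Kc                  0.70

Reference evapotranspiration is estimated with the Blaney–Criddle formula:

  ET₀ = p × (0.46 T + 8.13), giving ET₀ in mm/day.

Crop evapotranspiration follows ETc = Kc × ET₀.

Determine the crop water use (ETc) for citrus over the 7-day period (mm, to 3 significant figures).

26.2 mm

ET₀ = 0.27 × (0.46 × 25.4 + 8.13) = 0.27 × 19.814 = 5.3498 mm/d
ETc = Kc × ET₀ = 0.70 × 5.3498 = 3.7449 mm/d
Over 7 days: 3.7449 × 7 = 26.214 mm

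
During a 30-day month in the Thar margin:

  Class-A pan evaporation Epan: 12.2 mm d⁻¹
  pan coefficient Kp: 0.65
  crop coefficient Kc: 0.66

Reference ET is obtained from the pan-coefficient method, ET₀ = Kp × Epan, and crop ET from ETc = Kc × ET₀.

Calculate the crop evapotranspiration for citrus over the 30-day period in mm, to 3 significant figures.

157 mm

ET₀ = 0.65 × 12.2 = 7.9300 mm/d
ETc = Kc × ET₀ = 0.66 × 7.9300 = 5.2338 mm/d
Over 30 days: 5.2338 × 30 = 157.014 mm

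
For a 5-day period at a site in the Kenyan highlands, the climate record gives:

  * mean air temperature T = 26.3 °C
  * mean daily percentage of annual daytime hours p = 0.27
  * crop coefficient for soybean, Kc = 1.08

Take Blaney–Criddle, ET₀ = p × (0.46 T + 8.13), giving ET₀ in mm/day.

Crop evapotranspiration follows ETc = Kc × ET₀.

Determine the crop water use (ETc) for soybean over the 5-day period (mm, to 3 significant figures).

29.5 mm

ET₀ = 0.27 × (0.46 × 26.3 + 8.13) = 0.27 × 20.228 = 5.4616 mm/d
ETc = Kc × ET₀ = 1.08 × 5.4616 = 5.8985 mm/d
Over 5 days: 5.8985 × 5 = 29.493 mm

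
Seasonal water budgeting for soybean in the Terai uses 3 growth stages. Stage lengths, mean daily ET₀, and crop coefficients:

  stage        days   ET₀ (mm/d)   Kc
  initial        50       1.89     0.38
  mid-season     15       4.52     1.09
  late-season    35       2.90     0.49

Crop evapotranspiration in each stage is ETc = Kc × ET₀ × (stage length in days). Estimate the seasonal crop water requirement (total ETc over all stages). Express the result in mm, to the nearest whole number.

160 mm

initial: 0.38 × 1.89 × 50 = 35.91 mm
mid-season: 1.09 × 4.52 × 15 = 73.90 mm
late-season: 0.49 × 2.90 × 35 = 49.74 mm
Seasonal total = 159.55 mm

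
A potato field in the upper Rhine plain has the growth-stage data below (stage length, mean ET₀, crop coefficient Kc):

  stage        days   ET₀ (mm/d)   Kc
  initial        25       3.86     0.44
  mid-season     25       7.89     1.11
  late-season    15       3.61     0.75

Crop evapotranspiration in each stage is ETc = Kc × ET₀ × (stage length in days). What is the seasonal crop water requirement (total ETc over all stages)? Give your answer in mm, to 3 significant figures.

initial: 0.44 × 3.86 × 25 = 42.46 mm
mid-season: 1.11 × 7.89 × 25 = 218.95 mm
late-season: 0.75 × 3.61 × 15 = 40.61 mm
Seasonal total = 302.02 mm

302 mm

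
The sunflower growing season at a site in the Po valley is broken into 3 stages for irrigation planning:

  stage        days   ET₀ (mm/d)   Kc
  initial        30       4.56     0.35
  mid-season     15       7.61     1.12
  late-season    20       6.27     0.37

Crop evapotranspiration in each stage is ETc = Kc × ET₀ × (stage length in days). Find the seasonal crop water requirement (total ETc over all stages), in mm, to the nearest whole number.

222 mm

initial: 0.35 × 4.56 × 30 = 47.88 mm
mid-season: 1.12 × 7.61 × 15 = 127.85 mm
late-season: 0.37 × 6.27 × 20 = 46.40 mm
Seasonal total = 222.13 mm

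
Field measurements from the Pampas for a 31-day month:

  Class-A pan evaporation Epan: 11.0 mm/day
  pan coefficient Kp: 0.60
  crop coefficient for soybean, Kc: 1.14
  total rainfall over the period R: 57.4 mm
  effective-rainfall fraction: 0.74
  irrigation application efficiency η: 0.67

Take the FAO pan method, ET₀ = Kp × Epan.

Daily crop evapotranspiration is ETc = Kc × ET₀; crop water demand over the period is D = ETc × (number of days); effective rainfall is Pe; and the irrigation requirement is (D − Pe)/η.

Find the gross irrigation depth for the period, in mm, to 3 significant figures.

ET₀ = 0.60 × 11.0 = 6.6000 mm/d
ETc = Kc × ET₀ = 1.14 × 6.6000 = 7.5240 mm/d
Crop demand D = ETc × 31 d = 7.5240 × 31 = 233.244 mm
Pe = 0.74 × 57.4 = 42.476 mm
D − Pe = 233.244 − 42.476 = 190.768 mm
Gross irrigation = 190.768 / 0.67 = 284.728 mm

285 mm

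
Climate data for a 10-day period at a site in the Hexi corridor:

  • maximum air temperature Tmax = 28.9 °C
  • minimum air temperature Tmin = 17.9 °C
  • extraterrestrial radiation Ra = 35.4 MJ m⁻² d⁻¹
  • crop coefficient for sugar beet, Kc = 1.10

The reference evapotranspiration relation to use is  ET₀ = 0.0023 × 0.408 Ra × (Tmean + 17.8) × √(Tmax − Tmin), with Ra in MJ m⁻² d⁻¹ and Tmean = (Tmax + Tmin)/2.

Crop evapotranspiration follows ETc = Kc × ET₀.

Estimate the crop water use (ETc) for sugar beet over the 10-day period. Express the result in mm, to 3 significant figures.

Tmean = (28.9 + 17.9)/2 = 23.40 °C
0.408 Ra = 0.408 × 35.4 = 14.4432 mm/d equivalent
ET₀ = 0.0023 × 14.4432 × (23.40 + 17.8) × √11.0 = 0.0023 × 14.4432 × 41.20 × 3.3166 = 4.5392 mm/d
ETc = Kc × ET₀ = 1.10 × 4.5392 = 4.9931 mm/d
Over 10 days: 4.9931 × 10 = 49.931 mm

49.9 mm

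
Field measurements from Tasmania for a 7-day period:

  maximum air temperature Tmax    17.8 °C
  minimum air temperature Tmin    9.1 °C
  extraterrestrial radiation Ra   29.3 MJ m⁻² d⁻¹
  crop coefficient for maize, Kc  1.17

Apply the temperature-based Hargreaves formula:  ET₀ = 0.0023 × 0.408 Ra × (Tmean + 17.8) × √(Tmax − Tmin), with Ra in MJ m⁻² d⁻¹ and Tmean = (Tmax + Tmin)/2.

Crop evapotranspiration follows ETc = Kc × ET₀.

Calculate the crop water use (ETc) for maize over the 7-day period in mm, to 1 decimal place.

Tmean = (17.8 + 9.1)/2 = 13.45 °C
0.408 Ra = 0.408 × 29.3 = 11.9544 mm/d equivalent
ET₀ = 0.0023 × 11.9544 × (13.45 + 17.8) × √8.7 = 0.0023 × 11.9544 × 31.25 × 2.9496 = 2.5344 mm/d
ETc = Kc × ET₀ = 1.17 × 2.5344 = 2.9652 mm/d
Over 7 days: 2.9652 × 7 = 20.756 mm

20.8 mm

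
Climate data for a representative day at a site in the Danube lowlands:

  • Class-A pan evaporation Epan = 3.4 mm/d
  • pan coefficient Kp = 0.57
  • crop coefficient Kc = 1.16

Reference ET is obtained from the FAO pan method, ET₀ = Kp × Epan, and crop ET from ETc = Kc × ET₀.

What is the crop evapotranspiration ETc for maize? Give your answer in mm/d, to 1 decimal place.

2.2 mm/d

ET₀ = 0.57 × 3.4 = 1.9380 mm/d
ETc = Kc × ET₀ = 1.16 × 1.9380 = 2.2481 mm/d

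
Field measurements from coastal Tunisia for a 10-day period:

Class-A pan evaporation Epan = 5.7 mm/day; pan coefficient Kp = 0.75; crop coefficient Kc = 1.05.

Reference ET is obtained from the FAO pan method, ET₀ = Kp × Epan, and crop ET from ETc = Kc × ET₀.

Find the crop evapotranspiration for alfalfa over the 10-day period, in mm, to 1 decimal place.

44.9 mm

ET₀ = 0.75 × 5.7 = 4.2750 mm/d
ETc = Kc × ET₀ = 1.05 × 4.2750 = 4.4888 mm/d
Over 10 days: 4.4888 × 10 = 44.888 mm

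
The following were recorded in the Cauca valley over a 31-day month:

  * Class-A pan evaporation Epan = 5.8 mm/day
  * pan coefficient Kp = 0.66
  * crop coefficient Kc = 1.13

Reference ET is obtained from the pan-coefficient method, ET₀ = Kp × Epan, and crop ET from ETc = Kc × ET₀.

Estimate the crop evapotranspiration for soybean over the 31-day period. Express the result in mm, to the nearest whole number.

134 mm

ET₀ = 0.66 × 5.8 = 3.8280 mm/d
ETc = Kc × ET₀ = 1.13 × 3.8280 = 4.3256 mm/d
Over 31 days: 4.3256 × 31 = 134.094 mm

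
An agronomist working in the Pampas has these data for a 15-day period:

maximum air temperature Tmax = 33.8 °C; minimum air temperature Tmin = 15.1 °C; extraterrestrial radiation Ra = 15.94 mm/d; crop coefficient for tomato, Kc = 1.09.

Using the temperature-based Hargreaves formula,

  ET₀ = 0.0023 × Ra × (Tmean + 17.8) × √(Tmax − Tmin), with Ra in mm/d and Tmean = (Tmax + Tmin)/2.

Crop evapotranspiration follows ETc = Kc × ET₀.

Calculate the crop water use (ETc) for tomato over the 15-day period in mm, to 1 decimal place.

Tmean = (33.8 + 15.1)/2 = 24.45 °C
ET₀ = 0.0023 × 15.94 × (24.45 + 17.8) × √18.7 = 0.0023 × 15.94 × 42.25 × 4.3243 = 6.6982 mm/d
ETc = Kc × ET₀ = 1.09 × 6.6982 = 7.3010 mm/d
Over 15 days: 7.3010 × 15 = 109.515 mm

109.5 mm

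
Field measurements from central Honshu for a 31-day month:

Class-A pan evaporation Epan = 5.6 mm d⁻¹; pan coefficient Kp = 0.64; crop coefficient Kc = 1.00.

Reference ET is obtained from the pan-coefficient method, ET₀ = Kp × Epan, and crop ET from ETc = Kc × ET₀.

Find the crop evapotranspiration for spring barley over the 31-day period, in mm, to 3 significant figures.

ET₀ = 0.64 × 5.6 = 3.5840 mm/d
ETc = Kc × ET₀ = 1.00 × 3.5840 = 3.5840 mm/d
Over 31 days: 3.5840 × 31 = 111.104 mm

111 mm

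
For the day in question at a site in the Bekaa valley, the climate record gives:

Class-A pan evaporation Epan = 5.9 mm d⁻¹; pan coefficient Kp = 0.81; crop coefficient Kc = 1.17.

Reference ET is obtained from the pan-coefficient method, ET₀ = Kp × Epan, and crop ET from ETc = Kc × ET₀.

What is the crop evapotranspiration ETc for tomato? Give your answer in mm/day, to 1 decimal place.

5.6 mm/day

ET₀ = 0.81 × 5.9 = 4.7790 mm/d
ETc = Kc × ET₀ = 1.17 × 4.7790 = 5.5914 mm/d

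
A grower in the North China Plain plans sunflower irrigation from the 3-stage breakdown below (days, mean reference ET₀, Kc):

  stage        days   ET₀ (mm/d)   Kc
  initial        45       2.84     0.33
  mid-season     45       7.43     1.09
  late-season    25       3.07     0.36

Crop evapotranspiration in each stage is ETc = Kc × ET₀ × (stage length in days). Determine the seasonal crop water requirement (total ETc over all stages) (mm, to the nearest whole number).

434 mm

initial: 0.33 × 2.84 × 45 = 42.17 mm
mid-season: 1.09 × 7.43 × 45 = 364.44 mm
late-season: 0.36 × 3.07 × 25 = 27.63 mm
Seasonal total = 434.24 mm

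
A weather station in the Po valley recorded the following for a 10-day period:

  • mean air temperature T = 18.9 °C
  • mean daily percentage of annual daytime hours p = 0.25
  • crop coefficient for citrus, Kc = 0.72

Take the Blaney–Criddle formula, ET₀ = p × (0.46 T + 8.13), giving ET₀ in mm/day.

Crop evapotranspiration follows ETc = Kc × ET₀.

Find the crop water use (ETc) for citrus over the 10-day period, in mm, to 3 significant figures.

30.3 mm

ET₀ = 0.25 × (0.46 × 18.9 + 8.13) = 0.25 × 16.824 = 4.2060 mm/d
ETc = Kc × ET₀ = 0.72 × 4.2060 = 3.0283 mm/d
Over 10 days: 3.0283 × 10 = 30.283 mm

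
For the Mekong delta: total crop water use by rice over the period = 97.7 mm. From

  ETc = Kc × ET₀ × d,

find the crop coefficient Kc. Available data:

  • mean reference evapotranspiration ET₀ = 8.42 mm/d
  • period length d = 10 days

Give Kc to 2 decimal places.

ETc = Kc × ET₀ × d  ⇒  Kc = ETc / (ET₀ × d)
Kc = 97.7 / (8.42 × 10) = 97.7 / 84.20 = 1.1603

1.16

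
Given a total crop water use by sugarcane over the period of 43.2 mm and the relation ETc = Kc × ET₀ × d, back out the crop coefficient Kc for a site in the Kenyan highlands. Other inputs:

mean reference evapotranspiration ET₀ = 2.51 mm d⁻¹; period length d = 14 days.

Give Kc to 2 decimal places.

1.23

ETc = Kc × ET₀ × d  ⇒  Kc = ETc / (ET₀ × d)
Kc = 43.2 / (2.51 × 14) = 43.2 / 35.14 = 1.2294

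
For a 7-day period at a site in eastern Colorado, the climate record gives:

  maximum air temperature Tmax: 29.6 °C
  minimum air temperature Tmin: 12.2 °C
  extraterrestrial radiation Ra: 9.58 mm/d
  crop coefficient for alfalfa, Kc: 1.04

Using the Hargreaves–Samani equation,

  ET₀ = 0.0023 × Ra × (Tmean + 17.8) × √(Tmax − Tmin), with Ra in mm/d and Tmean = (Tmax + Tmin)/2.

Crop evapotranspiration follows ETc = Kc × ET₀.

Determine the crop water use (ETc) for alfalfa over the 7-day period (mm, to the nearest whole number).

26 mm

Tmean = (29.6 + 12.2)/2 = 20.90 °C
ET₀ = 0.0023 × 9.58 × (20.90 + 17.8) × √17.4 = 0.0023 × 9.58 × 38.70 × 4.1713 = 3.5569 mm/d
ETc = Kc × ET₀ = 1.04 × 3.5569 = 3.6992 mm/d
Over 7 days: 3.6992 × 7 = 25.894 mm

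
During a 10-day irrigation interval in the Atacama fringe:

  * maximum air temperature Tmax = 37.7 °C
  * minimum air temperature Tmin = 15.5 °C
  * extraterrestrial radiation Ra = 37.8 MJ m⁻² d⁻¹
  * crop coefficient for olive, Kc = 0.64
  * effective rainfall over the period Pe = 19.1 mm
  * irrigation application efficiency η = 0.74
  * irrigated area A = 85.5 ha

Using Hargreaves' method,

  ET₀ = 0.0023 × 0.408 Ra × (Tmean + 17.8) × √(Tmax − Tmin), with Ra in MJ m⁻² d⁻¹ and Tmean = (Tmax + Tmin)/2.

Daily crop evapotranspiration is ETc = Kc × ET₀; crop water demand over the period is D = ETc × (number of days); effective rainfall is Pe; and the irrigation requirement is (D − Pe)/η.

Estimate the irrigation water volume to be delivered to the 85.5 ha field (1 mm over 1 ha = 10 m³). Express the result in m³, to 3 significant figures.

32800 m³

Tmean = (37.7 + 15.5)/2 = 26.60 °C
0.408 Ra = 0.408 × 37.8 = 15.4224 mm/d equivalent
ET₀ = 0.0023 × 15.4224 × (26.60 + 17.8) × √22.2 = 0.0023 × 15.4224 × 44.40 × 4.7117 = 7.4206 mm/d
ETc = Kc × ET₀ = 0.64 × 7.4206 = 4.7492 mm/d
Crop demand D = ETc × 10 d = 4.7492 × 10 = 47.492 mm
D − Pe = 47.492 − 19.1 = 28.392 mm
Gross irrigation = 28.392 / 0.74 = 38.368 mm
Volume = 38.368 mm × 85.5 ha × 10 = 32804.6 m³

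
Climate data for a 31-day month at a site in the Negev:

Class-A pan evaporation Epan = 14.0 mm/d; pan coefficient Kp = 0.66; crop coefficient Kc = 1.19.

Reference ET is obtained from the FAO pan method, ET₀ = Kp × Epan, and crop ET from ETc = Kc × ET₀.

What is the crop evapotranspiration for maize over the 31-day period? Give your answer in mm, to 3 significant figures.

341 mm

ET₀ = 0.66 × 14.0 = 9.2400 mm/d
ETc = Kc × ET₀ = 1.19 × 9.2400 = 10.9956 mm/d
Over 31 days: 10.9956 × 31 = 340.864 mm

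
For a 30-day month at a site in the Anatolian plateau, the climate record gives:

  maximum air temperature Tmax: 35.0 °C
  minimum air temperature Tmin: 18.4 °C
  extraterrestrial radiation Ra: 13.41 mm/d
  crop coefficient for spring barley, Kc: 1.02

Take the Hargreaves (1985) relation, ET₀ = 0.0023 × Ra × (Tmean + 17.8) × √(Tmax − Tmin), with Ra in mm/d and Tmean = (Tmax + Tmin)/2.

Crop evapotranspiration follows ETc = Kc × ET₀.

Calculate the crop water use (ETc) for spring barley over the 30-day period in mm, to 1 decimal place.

Tmean = (35.0 + 18.4)/2 = 26.70 °C
ET₀ = 0.0023 × 13.41 × (26.70 + 17.8) × √16.6 = 0.0023 × 13.41 × 44.50 × 4.0743 = 5.5920 mm/d
ETc = Kc × ET₀ = 1.02 × 5.5920 = 5.7038 mm/d
Over 30 days: 5.7038 × 30 = 171.114 mm

171.1 mm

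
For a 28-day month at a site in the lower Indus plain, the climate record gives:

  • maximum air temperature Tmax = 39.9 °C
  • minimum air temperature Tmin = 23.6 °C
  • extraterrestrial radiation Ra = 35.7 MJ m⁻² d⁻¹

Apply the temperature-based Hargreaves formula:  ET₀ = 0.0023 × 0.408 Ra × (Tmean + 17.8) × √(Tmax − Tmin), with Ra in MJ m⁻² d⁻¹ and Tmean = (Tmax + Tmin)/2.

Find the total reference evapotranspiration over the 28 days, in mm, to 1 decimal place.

Tmean = (39.9 + 23.6)/2 = 31.75 °C
0.408 Ra = 0.408 × 35.7 = 14.5656 mm/d equivalent
ET₀ = 0.0023 × 14.5656 × (31.75 + 17.8) × √16.3 = 0.0023 × 14.5656 × 49.55 × 4.0373 = 6.7018 mm/d
Over 28 days: 6.7018 × 28 = 187.650 mm

187.7 mm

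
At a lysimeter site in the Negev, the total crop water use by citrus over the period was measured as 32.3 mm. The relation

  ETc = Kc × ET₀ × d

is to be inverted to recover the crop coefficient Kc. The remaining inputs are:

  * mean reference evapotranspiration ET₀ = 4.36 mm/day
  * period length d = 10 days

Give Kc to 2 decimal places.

0.74

ETc = Kc × ET₀ × d  ⇒  Kc = ETc / (ET₀ × d)
Kc = 32.3 / (4.36 × 10) = 32.3 / 43.60 = 0.7408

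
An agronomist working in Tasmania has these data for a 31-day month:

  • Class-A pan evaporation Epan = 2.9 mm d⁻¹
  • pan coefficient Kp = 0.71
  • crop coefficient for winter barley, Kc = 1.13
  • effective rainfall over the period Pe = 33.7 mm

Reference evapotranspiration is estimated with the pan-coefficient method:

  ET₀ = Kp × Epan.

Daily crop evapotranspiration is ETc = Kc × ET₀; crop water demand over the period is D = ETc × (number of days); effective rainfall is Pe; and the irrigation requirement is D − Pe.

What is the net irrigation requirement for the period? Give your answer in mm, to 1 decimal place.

ET₀ = 0.71 × 2.9 = 2.0590 mm/d
ETc = Kc × ET₀ = 1.13 × 2.0590 = 2.3267 mm/d
Crop demand D = ETc × 31 d = 2.3267 × 31 = 72.128 mm
D − Pe = 72.128 − 33.7 = 38.428 mm

38.4 mm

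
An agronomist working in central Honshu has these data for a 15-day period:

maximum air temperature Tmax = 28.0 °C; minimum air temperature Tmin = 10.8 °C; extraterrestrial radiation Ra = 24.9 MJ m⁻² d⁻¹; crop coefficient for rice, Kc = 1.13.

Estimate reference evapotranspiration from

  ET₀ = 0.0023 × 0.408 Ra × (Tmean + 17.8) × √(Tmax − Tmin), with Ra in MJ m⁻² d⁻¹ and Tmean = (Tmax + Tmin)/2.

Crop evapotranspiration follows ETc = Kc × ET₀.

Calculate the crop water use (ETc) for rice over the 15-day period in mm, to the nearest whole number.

Tmean = (28.0 + 10.8)/2 = 19.40 °C
0.408 Ra = 0.408 × 24.9 = 10.1592 mm/d equivalent
ET₀ = 0.0023 × 10.1592 × (19.40 + 17.8) × √17.2 = 0.0023 × 10.1592 × 37.20 × 4.1473 = 3.6049 mm/d
ETc = Kc × ET₀ = 1.13 × 3.6049 = 4.0735 mm/d
Over 15 days: 4.0735 × 15 = 61.103 mm

61 mm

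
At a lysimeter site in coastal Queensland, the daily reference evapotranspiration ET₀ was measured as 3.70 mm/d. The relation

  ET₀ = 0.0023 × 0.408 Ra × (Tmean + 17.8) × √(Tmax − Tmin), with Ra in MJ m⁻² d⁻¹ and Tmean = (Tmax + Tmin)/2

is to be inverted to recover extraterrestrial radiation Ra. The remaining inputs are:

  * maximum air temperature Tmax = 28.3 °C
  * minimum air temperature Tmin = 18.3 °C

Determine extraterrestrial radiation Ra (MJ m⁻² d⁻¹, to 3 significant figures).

30.3 MJ m⁻² d⁻¹

Tmean = (28.3+18.3)/2 = 23.30 °C; ΔT = 10.0
Ra = ET₀ / [0.0023 × 0.408 × (Tmean+17.8) × √ΔT]
   = 3.70 / (0.0023 × 0.408 × 41.10 × 3.1623) = 30.337 MJ m⁻² d⁻¹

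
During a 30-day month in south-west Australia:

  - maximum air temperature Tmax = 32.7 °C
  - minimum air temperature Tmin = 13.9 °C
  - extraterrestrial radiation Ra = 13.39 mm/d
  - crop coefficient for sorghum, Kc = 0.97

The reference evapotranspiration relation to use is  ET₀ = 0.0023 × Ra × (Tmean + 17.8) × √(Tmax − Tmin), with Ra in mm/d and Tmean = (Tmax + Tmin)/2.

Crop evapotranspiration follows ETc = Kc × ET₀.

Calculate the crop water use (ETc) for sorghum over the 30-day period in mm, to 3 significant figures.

160 mm

Tmean = (32.7 + 13.9)/2 = 23.30 °C
ET₀ = 0.0023 × 13.39 × (23.30 + 17.8) × √18.8 = 0.0023 × 13.39 × 41.10 × 4.3359 = 5.4882 mm/d
ETc = Kc × ET₀ = 0.97 × 5.4882 = 5.3236 mm/d
Over 30 days: 5.3236 × 30 = 159.708 mm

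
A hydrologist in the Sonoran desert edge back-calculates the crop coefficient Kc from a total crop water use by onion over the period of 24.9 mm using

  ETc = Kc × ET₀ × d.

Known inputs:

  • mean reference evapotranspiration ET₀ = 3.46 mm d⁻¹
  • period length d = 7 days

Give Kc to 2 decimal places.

ETc = Kc × ET₀ × d  ⇒  Kc = ETc / (ET₀ × d)
Kc = 24.9 / (3.46 × 7) = 24.9 / 24.22 = 1.0281

1.03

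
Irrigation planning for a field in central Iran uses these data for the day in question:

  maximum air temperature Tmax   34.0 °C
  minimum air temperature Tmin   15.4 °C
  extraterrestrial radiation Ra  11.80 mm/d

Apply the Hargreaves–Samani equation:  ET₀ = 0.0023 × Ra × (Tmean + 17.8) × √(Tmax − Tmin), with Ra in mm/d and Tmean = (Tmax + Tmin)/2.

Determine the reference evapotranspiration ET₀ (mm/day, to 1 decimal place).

Tmean = (34.0 + 15.4)/2 = 24.70 °C
ET₀ = 0.0023 × 11.80 × (24.70 + 17.8) × √18.6 = 0.0023 × 11.80 × 42.50 × 4.3128 = 4.9746 mm/d

5.0 mm/day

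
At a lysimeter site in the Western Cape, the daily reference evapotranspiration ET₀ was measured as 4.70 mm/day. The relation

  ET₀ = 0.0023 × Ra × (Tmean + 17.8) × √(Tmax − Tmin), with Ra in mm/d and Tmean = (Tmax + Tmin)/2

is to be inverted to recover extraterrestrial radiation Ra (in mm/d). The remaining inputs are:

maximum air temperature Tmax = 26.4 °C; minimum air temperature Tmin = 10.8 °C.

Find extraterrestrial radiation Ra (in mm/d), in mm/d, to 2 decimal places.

14.21 mm/d

Tmean = 18.60 °C; √ΔT = 3.9497
Ra = ET₀ / [0.0023 × (Tmean+17.8) × √ΔT] = 4.70 / (0.0023 × 36.40 × 3.9497) = 14.214 mm/d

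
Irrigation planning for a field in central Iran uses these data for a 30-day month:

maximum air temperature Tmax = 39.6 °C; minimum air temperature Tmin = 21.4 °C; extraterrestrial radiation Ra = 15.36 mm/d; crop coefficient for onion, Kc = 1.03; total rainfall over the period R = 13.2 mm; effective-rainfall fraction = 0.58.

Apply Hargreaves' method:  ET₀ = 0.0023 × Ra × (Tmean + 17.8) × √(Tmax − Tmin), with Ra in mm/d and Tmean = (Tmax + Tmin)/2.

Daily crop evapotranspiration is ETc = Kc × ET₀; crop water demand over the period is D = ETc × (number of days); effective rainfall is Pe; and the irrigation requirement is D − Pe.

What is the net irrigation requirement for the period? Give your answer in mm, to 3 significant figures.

Tmean = (39.6 + 21.4)/2 = 30.50 °C
ET₀ = 0.0023 × 15.36 × (30.50 + 17.8) × √18.2 = 0.0023 × 15.36 × 48.30 × 4.2661 = 7.2794 mm/d
ETc = Kc × ET₀ = 1.03 × 7.2794 = 7.4978 mm/d
Crop demand D = ETc × 30 d = 7.4978 × 30 = 224.934 mm
Pe = 0.58 × 13.2 = 7.656 mm
D − Pe = 224.934 − 7.656 = 217.278 mm

217 mm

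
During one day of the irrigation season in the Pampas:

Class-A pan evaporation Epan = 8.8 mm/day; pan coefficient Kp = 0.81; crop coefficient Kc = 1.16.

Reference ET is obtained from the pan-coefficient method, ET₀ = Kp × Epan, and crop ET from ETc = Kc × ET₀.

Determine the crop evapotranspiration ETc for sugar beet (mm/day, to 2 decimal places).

8.27 mm/day

ET₀ = 0.81 × 8.8 = 7.1280 mm/d
ETc = Kc × ET₀ = 1.16 × 7.1280 = 8.2685 mm/d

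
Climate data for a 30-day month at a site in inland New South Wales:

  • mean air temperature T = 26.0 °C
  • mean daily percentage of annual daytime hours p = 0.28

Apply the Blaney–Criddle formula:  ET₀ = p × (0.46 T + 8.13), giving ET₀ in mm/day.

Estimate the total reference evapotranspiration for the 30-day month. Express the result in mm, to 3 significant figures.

ET₀ = 0.28 × (0.46 × 26.0 + 8.13) = 0.28 × 20.090 = 5.6252 mm/d
Monthly total = 5.6252 × 30 = 168.756 mm

169 mm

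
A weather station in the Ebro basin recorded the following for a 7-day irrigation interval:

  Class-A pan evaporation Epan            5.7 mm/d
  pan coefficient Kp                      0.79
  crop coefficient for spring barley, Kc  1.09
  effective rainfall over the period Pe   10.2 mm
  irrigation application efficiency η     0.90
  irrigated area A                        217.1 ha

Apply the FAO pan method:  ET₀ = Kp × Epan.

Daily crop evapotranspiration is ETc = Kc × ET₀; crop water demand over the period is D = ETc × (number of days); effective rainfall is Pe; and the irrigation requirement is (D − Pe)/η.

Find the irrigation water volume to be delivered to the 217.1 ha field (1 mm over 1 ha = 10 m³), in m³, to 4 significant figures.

58270 m³

ET₀ = 0.79 × 5.7 = 4.5030 mm/d
ETc = Kc × ET₀ = 1.09 × 4.5030 = 4.9083 mm/d
Crop demand D = ETc × 7 d = 4.9083 × 7 = 34.358 mm
D − Pe = 34.358 − 10.2 = 24.158 mm
Gross irrigation = 24.158 / 0.90 = 26.842 mm
Volume = 26.842 mm × 217.1 ha × 10 = 58274.0 m³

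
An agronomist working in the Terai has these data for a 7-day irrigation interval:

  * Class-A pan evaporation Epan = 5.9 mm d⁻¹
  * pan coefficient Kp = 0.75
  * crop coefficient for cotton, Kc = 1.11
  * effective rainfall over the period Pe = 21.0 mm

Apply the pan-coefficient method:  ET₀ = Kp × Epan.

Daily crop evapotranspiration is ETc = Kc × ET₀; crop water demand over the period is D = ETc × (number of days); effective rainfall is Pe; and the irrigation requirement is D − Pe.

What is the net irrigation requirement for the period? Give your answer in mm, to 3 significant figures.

ET₀ = 0.75 × 5.9 = 4.4250 mm/d
ETc = Kc × ET₀ = 1.11 × 4.4250 = 4.9118 mm/d
Crop demand D = ETc × 7 d = 4.9118 × 7 = 34.383 mm
D − Pe = 34.383 − 21.0 = 13.383 mm

13.4 mm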